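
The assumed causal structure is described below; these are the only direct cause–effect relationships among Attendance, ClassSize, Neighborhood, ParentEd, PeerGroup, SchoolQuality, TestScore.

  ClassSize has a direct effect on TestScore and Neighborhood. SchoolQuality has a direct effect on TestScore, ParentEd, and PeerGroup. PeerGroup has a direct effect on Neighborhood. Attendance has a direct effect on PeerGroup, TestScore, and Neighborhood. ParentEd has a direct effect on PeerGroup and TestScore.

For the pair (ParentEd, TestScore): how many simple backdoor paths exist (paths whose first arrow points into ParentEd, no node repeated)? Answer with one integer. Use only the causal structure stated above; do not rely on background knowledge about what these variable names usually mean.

5

A backdoor path from ParentEd to TestScore is any simple undirected path whose first edge points into ParentEd (i.e. leaves ParentEd via a parent).
Parents of ParentEd: {SchoolQuality}.
Enumerating:
  P1: ParentEd <- SchoolQuality -> PeerGroup <- Attendance -> Neighborhood <- ClassSize -> TestScore
  P2: ParentEd <- SchoolQuality -> PeerGroup <- Attendance -> TestScore
  P3: ParentEd <- SchoolQuality -> PeerGroup -> Neighborhood <- ClassSize -> TestScore
  P4: ParentEd <- SchoolQuality -> PeerGroup -> Neighborhood <- Attendance -> TestScore
  P5: ParentEd <- SchoolQuality -> TestScore
That exhausts the simple backdoor paths. Count: 5.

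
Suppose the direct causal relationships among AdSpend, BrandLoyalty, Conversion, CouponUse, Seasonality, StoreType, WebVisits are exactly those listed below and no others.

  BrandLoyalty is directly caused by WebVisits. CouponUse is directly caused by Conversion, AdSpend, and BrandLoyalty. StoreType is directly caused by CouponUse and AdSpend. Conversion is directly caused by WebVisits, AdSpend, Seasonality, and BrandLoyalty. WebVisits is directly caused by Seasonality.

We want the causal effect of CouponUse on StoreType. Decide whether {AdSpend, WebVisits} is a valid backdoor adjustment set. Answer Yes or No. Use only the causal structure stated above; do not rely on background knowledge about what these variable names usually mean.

Backdoor paths from CouponUse to StoreType (paths whose first edge points into CouponUse):
  P1: CouponUse <- AdSpend -> StoreType
  P2: CouponUse <- BrandLoyalty <- WebVisits <- Seasonality -> Conversion <- AdSpend -> StoreType
  P3: CouponUse <- BrandLoyalty <- WebVisits -> Conversion <- AdSpend -> StoreType
  P4: CouponUse <- BrandLoyalty -> Conversion <- AdSpend -> StoreType
  P5: CouponUse <- Conversion <- AdSpend -> StoreType
Condition 1 (no descendant of CouponUse in the set): holds — descendants of CouponUse are {StoreType}; none are in {AdSpend, WebVisits}.
Condition 2 (every backdoor path blocked by {AdSpend, WebVisits}):
  P1: blocked at fork node AdSpend ∈ conditioning set.
  P2: blocked at chain node WebVisits ∈ conditioning set.
  P3: blocked at fork node WebVisits ∈ conditioning set.
  P4: blocked at collider Conversion (neither it nor any descendant is in the conditioning set).
  P5: blocked at fork node AdSpend ∈ conditioning set.
{AdSpend, WebVisits} satisfies the backdoor criterion.

Yes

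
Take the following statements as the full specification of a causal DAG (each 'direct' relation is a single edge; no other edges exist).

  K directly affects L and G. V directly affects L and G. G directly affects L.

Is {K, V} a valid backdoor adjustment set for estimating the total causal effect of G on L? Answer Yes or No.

Yes

Backdoor paths from G to L (paths whose first edge points into G):
  P1: G <- V -> L
  P2: G <- K -> L
Condition 1 (no descendant of G in the set): holds — descendants of G are {L}; none are in {K, V}.
Condition 2 (every backdoor path blocked by {K, V}):
  P1: blocked at fork node V ∈ conditioning set.
  P2: blocked at fork node K ∈ conditioning set.
{K, V} satisfies the backdoor criterion.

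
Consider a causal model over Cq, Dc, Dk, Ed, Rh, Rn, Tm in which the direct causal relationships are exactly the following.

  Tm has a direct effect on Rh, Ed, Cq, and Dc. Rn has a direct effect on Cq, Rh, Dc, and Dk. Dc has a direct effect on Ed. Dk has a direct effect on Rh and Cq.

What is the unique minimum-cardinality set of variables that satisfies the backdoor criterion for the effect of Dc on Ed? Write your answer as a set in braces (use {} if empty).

Variables eligible for adjustment (non-descendants of Dc, excluding Dc and Ed): {Cq, Dk, Rh, Rn, Tm}.
Backdoor paths from Dc to Ed:
  P1: Dc <- Rn -> Dk -> Rh <- Tm -> Ed
  P2: Dc <- Rn -> Dk -> Cq <- Tm -> Ed
  P3: Dc <- Rn -> Rh <- Tm -> Ed
  P4: Dc <- Rn -> Rh <- Dk -> Cq <- Tm -> Ed
  P5: Dc <- Rn -> Cq <- Tm -> Ed
  P6: Dc <- Rn -> Cq <- Dk -> Rh <- Tm -> Ed
  P7: Dc <- Tm -> Ed
The empty set is not sufficient: P7 (Dc <- Tm -> Ed) has no collider blocking it and no conditioned non-collider, so it is open.
Try {Tm}:
  P1: blocked at collider Rh (neither it nor any descendant is in the conditioning set).
  P2: blocked at collider Cq (neither it nor any descendant is in the conditioning set).
  P3: blocked at collider Rh (neither it nor any descendant is in the conditioning set).
  P4: blocked at collider Rh (neither it nor any descendant is in the conditioning set).
  P5: blocked at collider Cq (neither it nor any descendant is in the conditioning set).
  P6: blocked at collider Cq (neither it nor any descendant is in the conditioning set).
  P7: blocked at fork node Tm ∈ conditioning set.
{Tm} contains no descendant of Dc and blocks every backdoor path.
No other singleton works — e.g. {Rn} leaves P7 open — so {Tm} is the unique smallest valid adjustment set.

{Tm}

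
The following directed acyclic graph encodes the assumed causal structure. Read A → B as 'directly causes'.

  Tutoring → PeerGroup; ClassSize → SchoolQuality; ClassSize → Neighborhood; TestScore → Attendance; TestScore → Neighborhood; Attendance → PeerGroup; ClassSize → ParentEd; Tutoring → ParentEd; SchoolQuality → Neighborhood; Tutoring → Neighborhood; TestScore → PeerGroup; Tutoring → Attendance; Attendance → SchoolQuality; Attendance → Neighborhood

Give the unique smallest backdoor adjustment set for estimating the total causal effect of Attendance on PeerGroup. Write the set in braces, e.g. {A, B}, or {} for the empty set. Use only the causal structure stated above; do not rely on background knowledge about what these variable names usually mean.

{TestScore, Tutoring}

Variables eligible for adjustment (non-descendants of Attendance, excluding Attendance and PeerGroup): {ClassSize, ParentEd, TestScore, Tutoring}.
Backdoor paths from Attendance to PeerGroup:
  P1: Attendance <- Tutoring -> PeerGroup
  P2: Attendance <- Tutoring -> ParentEd <- ClassSize -> SchoolQuality -> Neighborhood <- TestScore -> PeerGroup
  P3: Attendance <- Tutoring -> ParentEd <- ClassSize -> Neighborhood <- TestScore -> PeerGroup
  P4: Attendance <- Tutoring -> Neighborhood <- TestScore -> PeerGroup
  P5: Attendance <- TestScore -> PeerGroup
  P6: Attendance <- TestScore -> Neighborhood <- Tutoring -> PeerGroup
  P7: Attendance <- TestScore -> Neighborhood <- ClassSize -> ParentEd <- Tutoring -> PeerGroup
  P8: Attendance <- TestScore -> Neighborhood <- SchoolQuality <- ClassSize -> ParentEd <- Tutoring -> PeerGroup
The empty set is not sufficient: P1 (Attendance <- Tutoring -> PeerGroup) has no collider blocking it and no conditioned non-collider, so it is open.
Try {TestScore, Tutoring}:
  P1: blocked at fork node Tutoring ∈ conditioning set.
  P2: blocked at fork node Tutoring ∈ conditioning set.
  P3: blocked at fork node Tutoring ∈ conditioning set.
  P4: blocked at fork node Tutoring ∈ conditioning set.
  P5: blocked at fork node TestScore ∈ conditioning set.
  P6: blocked at fork node TestScore ∈ conditioning set.
  P7: blocked at fork node TestScore ∈ conditioning set.
  P8: blocked at fork node TestScore ∈ conditioning set.
{TestScore, Tutoring} contains no descendant of Attendance and blocks every backdoor path.
Every element of {TestScore, Tutoring} is needed (dropping TestScore leaves P5 open; dropping Tutoring leaves P1 open), so no proper subset is valid.
Among all size-2 subsets of the eligible variables, only {TestScore, Tutoring} blocks every backdoor path, so it is the unique smallest valid adjustment set.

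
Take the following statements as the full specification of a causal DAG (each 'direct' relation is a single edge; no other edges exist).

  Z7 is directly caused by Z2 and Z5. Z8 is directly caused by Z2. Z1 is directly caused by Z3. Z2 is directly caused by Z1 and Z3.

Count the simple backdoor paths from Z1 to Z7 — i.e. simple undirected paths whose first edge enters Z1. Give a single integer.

1

A backdoor path from Z1 to Z7 is any simple undirected path whose first edge points into Z1 (i.e. leaves Z1 via a parent).
Parents of Z1: {Z3}.
Enumerating:
  P1: Z1 <- Z3 -> Z2 -> Z7
That exhausts the simple backdoor paths. Count: 1.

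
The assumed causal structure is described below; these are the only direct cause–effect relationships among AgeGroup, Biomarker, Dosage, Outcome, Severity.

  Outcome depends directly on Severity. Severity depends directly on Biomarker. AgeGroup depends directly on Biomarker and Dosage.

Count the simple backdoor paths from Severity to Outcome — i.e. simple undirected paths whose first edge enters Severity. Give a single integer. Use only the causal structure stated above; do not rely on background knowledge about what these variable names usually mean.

A backdoor path from Severity to Outcome is any simple undirected path whose first edge points into Severity (i.e. leaves Severity via a parent).
Parents of Severity: {Biomarker}.
No simple path from any parent of Severity reaches Outcome without revisiting Severity, so there are no backdoor paths.

0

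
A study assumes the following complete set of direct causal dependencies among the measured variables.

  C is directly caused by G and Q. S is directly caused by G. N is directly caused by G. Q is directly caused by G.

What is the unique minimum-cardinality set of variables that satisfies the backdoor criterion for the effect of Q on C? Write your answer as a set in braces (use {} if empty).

{G}

Variables eligible for adjustment (non-descendants of Q, excluding Q and C): {G, N, S}.
Backdoor paths from Q to C:
  P1: Q <- G -> C
The empty set is not sufficient: P1 (Q <- G -> C) has no collider blocking it and no conditioned non-collider, so it is open.
Try {G}:
  P1: blocked at fork node G ∈ conditioning set.
{G} contains no descendant of Q and blocks every backdoor path.
No other singleton works — e.g. {N} leaves P1 open — so {G} is the unique smallest valid adjustment set.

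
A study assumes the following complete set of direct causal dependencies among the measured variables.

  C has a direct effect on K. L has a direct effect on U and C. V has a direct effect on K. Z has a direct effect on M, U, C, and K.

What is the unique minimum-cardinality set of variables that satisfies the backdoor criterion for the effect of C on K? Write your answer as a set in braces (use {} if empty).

{Z}

Variables eligible for adjustment (non-descendants of C, excluding C and K): {L, M, U, V, Z}.
Backdoor paths from C to K:
  P1: C <- L -> U <- Z -> K
  P2: C <- Z -> K
The empty set is not sufficient: P2 (C <- Z -> K) has no collider blocking it and no conditioned non-collider, so it is open.
Try {Z}:
  P1: blocked at collider U (neither it nor any descendant is in the conditioning set).
  P2: blocked at fork node Z ∈ conditioning set.
{Z} contains no descendant of C and blocks every backdoor path.
No other singleton works — e.g. {L} leaves P2 open — so {Z} is the unique smallest valid adjustment set.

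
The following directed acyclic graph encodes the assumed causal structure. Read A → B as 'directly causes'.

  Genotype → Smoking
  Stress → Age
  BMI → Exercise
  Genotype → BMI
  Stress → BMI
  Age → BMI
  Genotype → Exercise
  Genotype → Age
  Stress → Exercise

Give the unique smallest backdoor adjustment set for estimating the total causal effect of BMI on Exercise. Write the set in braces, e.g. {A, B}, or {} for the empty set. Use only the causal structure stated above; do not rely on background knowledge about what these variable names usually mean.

Variables eligible for adjustment (non-descendants of BMI, excluding BMI and Exercise): {Age, Genotype, Smoking, Stress}.
Backdoor paths from BMI to Exercise:
  P1: BMI <- Stress -> Age <- Genotype -> Exercise
  P2: BMI <- Stress -> Exercise
  P3: BMI <- Genotype -> Age <- Stress -> Exercise
  P4: BMI <- Genotype -> Exercise
  P5: BMI <- Age <- Stress -> Exercise
  P6: BMI <- Age <- Genotype -> Exercise
The empty set is not sufficient: P2 (BMI <- Stress -> Exercise) has no collider blocking it and no conditioned non-collider, so it is open.
Try {Genotype, Stress}:
  P1: blocked at fork node Stress ∈ conditioning set.
  P2: blocked at fork node Stress ∈ conditioning set.
  P3: blocked at fork node Genotype ∈ conditioning set.
  P4: blocked at fork node Genotype ∈ conditioning set.
  P5: blocked at fork node Stress ∈ conditioning set.
  P6: blocked at fork node Genotype ∈ conditioning set.
{Genotype, Stress} contains no descendant of BMI and blocks every backdoor path.
Every element of {Genotype, Stress} is needed (dropping Genotype leaves P4 open; dropping Stress leaves P2 open), so no proper subset is valid.
Among all size-2 subsets of the eligible variables, only {Genotype, Stress} blocks every backdoor path, so it is the unique smallest valid adjustment set.

{Genotype, Stress}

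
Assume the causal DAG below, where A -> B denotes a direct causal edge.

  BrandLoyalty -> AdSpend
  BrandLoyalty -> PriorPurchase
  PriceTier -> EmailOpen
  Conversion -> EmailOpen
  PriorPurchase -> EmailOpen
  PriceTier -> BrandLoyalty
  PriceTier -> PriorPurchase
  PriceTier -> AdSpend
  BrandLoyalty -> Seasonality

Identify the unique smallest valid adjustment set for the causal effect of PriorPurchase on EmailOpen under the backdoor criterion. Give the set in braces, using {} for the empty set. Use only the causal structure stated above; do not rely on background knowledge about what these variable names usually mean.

{PriceTier}

Variables eligible for adjustment (non-descendants of PriorPurchase, excluding PriorPurchase and EmailOpen): {AdSpend, BrandLoyalty, Conversion, PriceTier, Seasonality}.
Backdoor paths from PriorPurchase to EmailOpen:
  P1: PriorPurchase <- PriceTier -> EmailOpen
  P2: PriorPurchase <- BrandLoyalty <- PriceTier -> EmailOpen
  P3: PriorPurchase <- BrandLoyalty -> AdSpend <- PriceTier -> EmailOpen
The empty set is not sufficient: P1 (PriorPurchase <- PriceTier -> EmailOpen) has no collider blocking it and no conditioned non-collider, so it is open.
Try {PriceTier}:
  P1: blocked at fork node PriceTier ∈ conditioning set.
  P2: blocked at fork node PriceTier ∈ conditioning set.
  P3: blocked at collider AdSpend (neither it nor any descendant is in the conditioning set).
{PriceTier} contains no descendant of PriorPurchase and blocks every backdoor path.
No other singleton works — e.g. {BrandLoyalty} leaves P1 open — so {PriceTier} is the unique smallest valid adjustment set.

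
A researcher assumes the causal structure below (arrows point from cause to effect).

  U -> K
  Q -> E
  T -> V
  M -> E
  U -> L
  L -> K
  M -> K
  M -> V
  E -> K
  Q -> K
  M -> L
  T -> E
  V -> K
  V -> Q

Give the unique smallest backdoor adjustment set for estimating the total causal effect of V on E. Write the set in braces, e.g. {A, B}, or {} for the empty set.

Variables eligible for adjustment (non-descendants of V, excluding V and E): {L, M, T, U}.
Backdoor paths from V to E:
  P1: V <- T -> E
  P2: V <- M -> L <- U -> K <- Q -> E
  P3: V <- M -> L <- U -> K <- E
  P4: V <- M -> L -> K <- Q -> E
  P5: V <- M -> L -> K <- E
  P6: V <- M -> E
  P7: V <- M -> K <- Q -> E
  P8: V <- M -> K <- E
The empty set is not sufficient: P1 (V <- T -> E) has no collider blocking it and no conditioned non-collider, so it is open.
Try {M, T}:
  P1: blocked at fork node T ∈ conditioning set.
  P2: blocked at fork node M ∈ conditioning set.
  P3: blocked at fork node M ∈ conditioning set.
  P4: blocked at fork node M ∈ conditioning set.
  P5: blocked at fork node M ∈ conditioning set.
  P6: blocked at fork node M ∈ conditioning set.
  P7: blocked at fork node M ∈ conditioning set.
  P8: blocked at fork node M ∈ conditioning set.
{M, T} contains no descendant of V and blocks every backdoor path.
Every element of {M, T} is needed (dropping M leaves P6 open; dropping T leaves P1 open), so no proper subset is valid.
Among all size-2 subsets of the eligible variables, only {M, T} blocks every backdoor path, so it is the unique smallest valid adjustment set.

{M, T}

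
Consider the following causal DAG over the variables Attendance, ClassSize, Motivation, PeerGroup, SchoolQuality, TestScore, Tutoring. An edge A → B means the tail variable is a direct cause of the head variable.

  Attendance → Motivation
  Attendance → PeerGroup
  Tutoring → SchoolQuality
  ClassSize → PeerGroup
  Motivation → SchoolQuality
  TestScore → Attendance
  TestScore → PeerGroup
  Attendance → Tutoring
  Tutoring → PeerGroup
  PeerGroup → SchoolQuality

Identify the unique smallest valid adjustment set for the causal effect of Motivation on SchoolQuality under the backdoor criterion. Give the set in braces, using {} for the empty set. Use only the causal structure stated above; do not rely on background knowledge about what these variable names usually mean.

Variables eligible for adjustment (non-descendants of Motivation, excluding Motivation and SchoolQuality): {Attendance, ClassSize, PeerGroup, TestScore, Tutoring}.
Backdoor paths from Motivation to SchoolQuality:
  P1: Motivation <- Attendance <- TestScore -> PeerGroup <- Tutoring -> SchoolQuality
  P2: Motivation <- Attendance <- TestScore -> PeerGroup -> SchoolQuality
  P3: Motivation <- Attendance -> Tutoring -> PeerGroup -> SchoolQuality
  P4: Motivation <- Attendance -> Tutoring -> SchoolQuality
  P5: Motivation <- Attendance -> PeerGroup <- Tutoring -> SchoolQuality
  P6: Motivation <- Attendance -> PeerGroup -> SchoolQuality
The empty set is not sufficient: P2 (Motivation <- Attendance <- TestScore -> PeerGroup -> SchoolQuality) has no collider blocking it and no conditioned non-collider, so it is open.
Try {Attendance}:
  P1: blocked at chain node Attendance ∈ conditioning set.
  P2: blocked at chain node Attendance ∈ conditioning set.
  P3: blocked at fork node Attendance ∈ conditioning set.
  P4: blocked at fork node Attendance ∈ conditioning set.
  P5: blocked at fork node Attendance ∈ conditioning set.
  P6: blocked at fork node Attendance ∈ conditioning set.
{Attendance} contains no descendant of Motivation and blocks every backdoor path.
No other singleton works — e.g. {TestScore} leaves P3 open — so {Attendance} is the unique smallest valid adjustment set.

{Attendance}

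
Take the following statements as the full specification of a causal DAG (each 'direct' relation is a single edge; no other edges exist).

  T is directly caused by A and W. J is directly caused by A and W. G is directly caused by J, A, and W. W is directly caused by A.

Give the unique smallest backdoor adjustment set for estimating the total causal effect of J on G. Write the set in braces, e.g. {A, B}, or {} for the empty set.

Variables eligible for adjustment (non-descendants of J, excluding J and G): {A, T, W}.
Backdoor paths from J to G:
  P1: J <- A -> W -> G
  P2: J <- A -> T <- W -> G
  P3: J <- A -> G
  P4: J <- W <- A -> G
  P5: J <- W -> T <- A -> G
  P6: J <- W -> G
The empty set is not sufficient: P1 (J <- A -> W -> G) has no collider blocking it and no conditioned non-collider, so it is open.
Try {A, W}:
  P1: blocked at fork node A ∈ conditioning set.
  P2: blocked at fork node A ∈ conditioning set.
  P3: blocked at fork node A ∈ conditioning set.
  P4: blocked at chain node W ∈ conditioning set.
  P5: blocked at fork node W ∈ conditioning set.
  P6: blocked at fork node W ∈ conditioning set.
{A, W} contains no descendant of J and blocks every backdoor path.
Every element of {A, W} is needed (dropping A leaves P3 open; dropping W leaves P6 open), so no proper subset is valid.
Among all size-2 subsets of the eligible variables, only {A, W} blocks every backdoor path, so it is the unique smallest valid adjustment set.

{A, W}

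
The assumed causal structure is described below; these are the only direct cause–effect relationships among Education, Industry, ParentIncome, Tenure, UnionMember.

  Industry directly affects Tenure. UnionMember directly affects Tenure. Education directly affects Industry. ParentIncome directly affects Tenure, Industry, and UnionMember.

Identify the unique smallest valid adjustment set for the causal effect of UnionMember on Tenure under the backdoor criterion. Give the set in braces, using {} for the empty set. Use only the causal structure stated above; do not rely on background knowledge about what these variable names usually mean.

Variables eligible for adjustment (non-descendants of UnionMember, excluding UnionMember and Tenure): {Education, Industry, ParentIncome}.
Backdoor paths from UnionMember to Tenure:
  P1: UnionMember <- ParentIncome -> Industry -> Tenure
  P2: UnionMember <- ParentIncome -> Tenure
The empty set is not sufficient: P1 (UnionMember <- ParentIncome -> Industry -> Tenure) has no collider blocking it and no conditioned non-collider, so it is open.
Try {ParentIncome}:
  P1: blocked at fork node ParentIncome ∈ conditioning set.
  P2: blocked at fork node ParentIncome ∈ conditioning set.
{ParentIncome} contains no descendant of UnionMember and blocks every backdoor path.
No other singleton works — e.g. {Education} leaves P1 open — so {ParentIncome} is the unique smallest valid adjustment set.

{ParentIncome}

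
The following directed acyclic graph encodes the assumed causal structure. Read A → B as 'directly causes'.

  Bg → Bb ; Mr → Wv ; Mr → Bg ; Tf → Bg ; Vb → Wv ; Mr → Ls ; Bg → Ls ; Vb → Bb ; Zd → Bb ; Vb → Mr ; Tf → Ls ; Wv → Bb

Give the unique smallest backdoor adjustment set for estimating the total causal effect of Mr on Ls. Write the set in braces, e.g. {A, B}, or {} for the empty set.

Variables eligible for adjustment (non-descendants of Mr, excluding Mr and Ls): {Tf, Vb, Zd}.
Backdoor paths from Mr to Ls:
  P1: Mr <- Vb -> Wv -> Bb <- Bg <- Tf -> Ls
  P2: Mr <- Vb -> Wv -> Bb <- Bg -> Ls
  P3: Mr <- Vb -> Bb <- Bg <- Tf -> Ls
  P4: Mr <- Vb -> Bb <- Bg -> Ls
Each backdoor path contains an unconditioned collider, so every path is already blocked with the empty conditioning set:
  P1: blocked at collider Bb (neither it nor any descendant is in the conditioning set).
  P2: blocked at collider Bb (neither it nor any descendant is in the conditioning set).
  P3: blocked at collider Bb (neither it nor any descendant is in the conditioning set).
  P4: blocked at collider Bb (neither it nor any descendant is in the conditioning set).
The empty set is therefore the unique smallest valid set.

{}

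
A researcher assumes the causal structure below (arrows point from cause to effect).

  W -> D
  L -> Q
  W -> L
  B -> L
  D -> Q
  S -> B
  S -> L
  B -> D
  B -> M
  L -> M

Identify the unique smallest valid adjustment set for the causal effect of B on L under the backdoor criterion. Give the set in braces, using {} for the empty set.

Variables eligible for adjustment (non-descendants of B, excluding B and L): {S, W}.
Backdoor paths from B to L:
  P1: B <- S -> L
The empty set is not sufficient: P1 (B <- S -> L) has no collider blocking it and no conditioned non-collider, so it is open.
Try {S}:
  P1: blocked at fork node S ∈ conditioning set.
{S} contains no descendant of B and blocks every backdoor path.
No other singleton works — e.g. {W} leaves P1 open — so {S} is the unique smallest valid adjustment set.

{S}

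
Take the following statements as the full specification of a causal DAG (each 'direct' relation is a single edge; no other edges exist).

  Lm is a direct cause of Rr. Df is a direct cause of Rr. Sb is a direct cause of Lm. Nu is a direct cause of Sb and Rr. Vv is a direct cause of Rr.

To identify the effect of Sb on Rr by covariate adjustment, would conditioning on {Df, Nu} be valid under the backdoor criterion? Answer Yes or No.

Yes

Backdoor paths from Sb to Rr (paths whose first edge points into Sb):
  P1: Sb <- Nu -> Rr
Condition 1 (no descendant of Sb in the set): holds — descendants of Sb are {Lm, Rr}; none are in {Df, Nu}.
Condition 2 (every backdoor path blocked by {Df, Nu}):
  P1: blocked at fork node Nu ∈ conditioning set.
{Df, Nu} satisfies the backdoor criterion.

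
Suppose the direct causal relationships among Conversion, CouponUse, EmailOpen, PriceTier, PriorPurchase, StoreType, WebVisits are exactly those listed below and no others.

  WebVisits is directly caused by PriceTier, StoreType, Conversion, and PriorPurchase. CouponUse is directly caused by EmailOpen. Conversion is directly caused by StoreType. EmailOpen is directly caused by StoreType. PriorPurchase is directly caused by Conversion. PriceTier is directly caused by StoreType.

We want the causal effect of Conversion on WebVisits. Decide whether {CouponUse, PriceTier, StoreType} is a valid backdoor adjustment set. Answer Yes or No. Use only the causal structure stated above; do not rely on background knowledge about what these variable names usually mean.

Backdoor paths from Conversion to WebVisits (paths whose first edge points into Conversion):
  P1: Conversion <- StoreType -> PriceTier -> WebVisits
  P2: Conversion <- StoreType -> WebVisits
Condition 1 (no descendant of Conversion in the set): holds — descendants of Conversion are {PriorPurchase, WebVisits}; none are in {CouponUse, PriceTier, StoreType}.
Condition 2 (every backdoor path blocked by {CouponUse, PriceTier, StoreType}):
  P1: blocked at fork node StoreType ∈ conditioning set.
  P2: blocked at fork node StoreType ∈ conditioning set.
{CouponUse, PriceTier, StoreType} satisfies the backdoor criterion.

Yes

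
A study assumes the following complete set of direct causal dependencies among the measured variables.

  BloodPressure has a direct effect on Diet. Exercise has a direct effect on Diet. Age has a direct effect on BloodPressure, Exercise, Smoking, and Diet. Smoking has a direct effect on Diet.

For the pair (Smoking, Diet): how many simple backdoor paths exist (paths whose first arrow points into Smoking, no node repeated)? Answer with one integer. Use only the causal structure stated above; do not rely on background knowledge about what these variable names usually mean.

A backdoor path from Smoking to Diet is any simple undirected path whose first edge points into Smoking (i.e. leaves Smoking via a parent).
Parents of Smoking: {Age}.
Enumerating:
  P1: Smoking <- Age -> BloodPressure -> Diet
  P2: Smoking <- Age -> Exercise -> Diet
  P3: Smoking <- Age -> Diet
That exhausts the simple backdoor paths. Count: 3.

3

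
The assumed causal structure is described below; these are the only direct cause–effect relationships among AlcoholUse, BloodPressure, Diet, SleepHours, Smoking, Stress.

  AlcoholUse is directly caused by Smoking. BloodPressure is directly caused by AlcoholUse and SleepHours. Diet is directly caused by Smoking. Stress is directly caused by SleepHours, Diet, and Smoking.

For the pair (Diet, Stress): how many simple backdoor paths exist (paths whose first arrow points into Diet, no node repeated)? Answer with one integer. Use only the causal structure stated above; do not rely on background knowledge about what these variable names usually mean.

A backdoor path from Diet to Stress is any simple undirected path whose first edge points into Diet (i.e. leaves Diet via a parent).
Parents of Diet: {Smoking}.
Enumerating:
  P1: Diet <- Smoking -> AlcoholUse -> BloodPressure <- SleepHours -> Stress
  P2: Diet <- Smoking -> Stress
That exhausts the simple backdoor paths. Count: 2.

2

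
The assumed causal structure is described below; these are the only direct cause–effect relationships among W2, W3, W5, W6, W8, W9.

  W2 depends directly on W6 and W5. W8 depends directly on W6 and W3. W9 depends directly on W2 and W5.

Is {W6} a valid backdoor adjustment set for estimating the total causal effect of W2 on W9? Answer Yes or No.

Backdoor paths from W2 to W9 (paths whose first edge points into W2):
  P1: W2 <- W5 -> W9
Condition 1 (no descendant of W2 in the set): holds — descendants of W2 are {W9}; none are in {W6}.
Condition 2 (every backdoor path blocked by {W6}):
  P1: open — no interior node is in the conditioning set.
{W6} does not satisfy the backdoor criterion.

No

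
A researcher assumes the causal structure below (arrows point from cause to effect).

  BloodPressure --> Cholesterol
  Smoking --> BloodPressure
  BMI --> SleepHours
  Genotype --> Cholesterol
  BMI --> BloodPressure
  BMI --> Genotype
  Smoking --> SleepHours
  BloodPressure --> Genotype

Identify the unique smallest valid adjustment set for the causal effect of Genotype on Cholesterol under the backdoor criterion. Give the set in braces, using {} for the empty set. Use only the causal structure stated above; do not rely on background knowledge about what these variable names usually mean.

{BloodPressure}

Variables eligible for adjustment (non-descendants of Genotype, excluding Genotype and Cholesterol): {BMI, BloodPressure, SleepHours, Smoking}.
Backdoor paths from Genotype to Cholesterol:
  P1: Genotype <- BMI -> BloodPressure -> Cholesterol
  P2: Genotype <- BMI -> SleepHours <- Smoking -> BloodPressure -> Cholesterol
  P3: Genotype <- BloodPressure -> Cholesterol
The empty set is not sufficient: P1 (Genotype <- BMI -> BloodPressure -> Cholesterol) has no collider blocking it and no conditioned non-collider, so it is open.
Try {BloodPressure}:
  P1: blocked at chain node BloodPressure ∈ conditioning set.
  P2: blocked at collider SleepHours (neither it nor any descendant is in the conditioning set).
  P3: blocked at fork node BloodPressure ∈ conditioning set.
{BloodPressure} contains no descendant of Genotype and blocks every backdoor path.
No other singleton works — e.g. {BMI} leaves P3 open — so {BloodPressure} is the unique smallest valid adjustment set.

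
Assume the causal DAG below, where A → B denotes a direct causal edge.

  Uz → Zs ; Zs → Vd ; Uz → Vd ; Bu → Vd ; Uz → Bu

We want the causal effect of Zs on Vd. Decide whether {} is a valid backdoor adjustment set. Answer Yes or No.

Backdoor paths from Zs to Vd (paths whose first edge points into Zs):
  P1: Zs <- Uz -> Bu -> Vd
  P2: Zs <- Uz -> Vd
Condition 1 (no descendant of Zs in the set): holds — descendants of Zs are {Vd}; none are in {}.
Condition 2 (every backdoor path blocked by {}):
  P1: open — no interior node is in the conditioning set.
  P2: open — no interior node is in the conditioning set.
{} does not satisfy the backdoor criterion.

No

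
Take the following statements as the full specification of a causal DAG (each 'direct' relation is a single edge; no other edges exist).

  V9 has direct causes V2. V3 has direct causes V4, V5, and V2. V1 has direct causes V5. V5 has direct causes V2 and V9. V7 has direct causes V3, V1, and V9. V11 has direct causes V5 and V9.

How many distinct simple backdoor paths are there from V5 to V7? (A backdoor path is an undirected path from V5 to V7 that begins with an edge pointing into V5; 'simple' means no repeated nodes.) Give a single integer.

A backdoor path from V5 to V7 is any simple undirected path whose first edge points into V5 (i.e. leaves V5 via a parent).
Parents of V5: {V2, V9}.
Enumerating:
  P1: V5 <- V2 -> V9 -> V7
  P2: V5 <- V2 -> V3 -> V7
  P3: V5 <- V9 <- V2 -> V3 -> V7
  P4: V5 <- V9 -> V7
That exhausts the simple backdoor paths. Count: 4.

4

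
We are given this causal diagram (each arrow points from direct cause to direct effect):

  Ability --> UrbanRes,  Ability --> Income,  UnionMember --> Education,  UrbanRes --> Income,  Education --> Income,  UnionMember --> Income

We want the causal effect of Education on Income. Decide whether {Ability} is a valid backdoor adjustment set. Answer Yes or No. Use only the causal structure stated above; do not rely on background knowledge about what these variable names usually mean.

No

Backdoor paths from Education to Income (paths whose first edge points into Education):
  P1: Education <- UnionMember -> Income
Condition 1 (no descendant of Education in the set): holds — descendants of Education are {Income}; none are in {Ability}.
Condition 2 (every backdoor path blocked by {Ability}):
  P1: open — no interior node is in the conditioning set.
{Ability} does not satisfy the backdoor criterion.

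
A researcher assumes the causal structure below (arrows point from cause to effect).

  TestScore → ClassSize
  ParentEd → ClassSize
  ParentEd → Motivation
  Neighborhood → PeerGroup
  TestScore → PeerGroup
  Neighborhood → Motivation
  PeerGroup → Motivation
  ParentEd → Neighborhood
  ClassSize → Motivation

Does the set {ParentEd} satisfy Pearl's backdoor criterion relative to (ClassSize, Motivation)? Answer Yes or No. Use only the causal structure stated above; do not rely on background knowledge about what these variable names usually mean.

No

Backdoor paths from ClassSize to Motivation (paths whose first edge points into ClassSize):
  P1: ClassSize <- ParentEd -> Neighborhood -> PeerGroup -> Motivation
  P2: ClassSize <- ParentEd -> Neighborhood -> Motivation
  P3: ClassSize <- ParentEd -> Motivation
  P4: ClassSize <- TestScore -> PeerGroup <- Neighborhood <- ParentEd -> Motivation
  P5: ClassSize <- TestScore -> PeerGroup <- Neighborhood -> Motivation
  P6: ClassSize <- TestScore -> PeerGroup -> Motivation
Condition 1 (no descendant of ClassSize in the set): holds — descendants of ClassSize are {Motivation}; none are in {ParentEd}.
Condition 2 (every backdoor path blocked by {ParentEd}):
  P1: blocked at fork node ParentEd ∈ conditioning set.
  P2: blocked at fork node ParentEd ∈ conditioning set.
  P3: blocked at fork node ParentEd ∈ conditioning set.
  P4: blocked at collider PeerGroup (neither it nor any descendant is in the conditioning set).
  P5: blocked at collider PeerGroup (neither it nor any descendant is in the conditioning set).
  P6: open — no interior node is in the conditioning set.
{ParentEd} does not satisfy the backdoor criterion.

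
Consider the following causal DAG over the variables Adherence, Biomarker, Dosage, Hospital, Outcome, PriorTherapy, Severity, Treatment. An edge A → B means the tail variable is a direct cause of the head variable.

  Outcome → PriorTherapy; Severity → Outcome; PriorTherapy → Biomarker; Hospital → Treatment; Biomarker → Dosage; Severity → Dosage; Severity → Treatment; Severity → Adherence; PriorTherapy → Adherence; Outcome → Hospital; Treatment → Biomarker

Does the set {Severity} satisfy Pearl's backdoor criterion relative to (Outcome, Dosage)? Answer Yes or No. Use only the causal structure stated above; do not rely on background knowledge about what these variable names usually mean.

Backdoor paths from Outcome to Dosage (paths whose first edge points into Outcome):
  P1: Outcome <- Severity -> Treatment -> Biomarker -> Dosage
  P2: Outcome <- Severity -> Adherence <- PriorTherapy -> Biomarker -> Dosage
  P3: Outcome <- Severity -> Dosage
Condition 1 (no descendant of Outcome in the set): holds — descendants of Outcome are {Adherence, Biomarker, Dosage, Hospital, PriorTherapy, Treatment}; none are in {Severity}.
Condition 2 (every backdoor path blocked by {Severity}):
  P1: blocked at fork node Severity ∈ conditioning set.
  P2: blocked at fork node Severity ∈ conditioning set.
  P3: blocked at fork node Severity ∈ conditioning set.
{Severity} satisfies the backdoor criterion.

Yes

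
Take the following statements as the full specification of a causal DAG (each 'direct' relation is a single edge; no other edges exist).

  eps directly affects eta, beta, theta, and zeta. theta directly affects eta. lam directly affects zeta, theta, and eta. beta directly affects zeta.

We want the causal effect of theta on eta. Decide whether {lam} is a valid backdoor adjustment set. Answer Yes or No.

No

Backdoor paths from theta to eta (paths whose first edge points into theta):
  P1: theta <- eps -> beta -> zeta <- lam -> eta
  P2: theta <- eps -> zeta <- lam -> eta
  P3: theta <- eps -> eta
  P4: theta <- lam -> zeta <- eps -> eta
  P5: theta <- lam -> zeta <- beta <- eps -> eta
  P6: theta <- lam -> eta
Condition 1 (no descendant of theta in the set): holds — descendants of theta are {eta}; none are in {lam}.
Condition 2 (every backdoor path blocked by {lam}):
  P1: blocked at collider zeta (neither it nor any descendant is in the conditioning set).
  P2: blocked at collider zeta (neither it nor any descendant is in the conditioning set).
  P3: open — no interior node is in the conditioning set.
  P4: blocked at fork node lam ∈ conditioning set.
  P5: blocked at fork node lam ∈ conditioning set.
  P6: blocked at fork node lam ∈ conditioning set.
{lam} does not satisfy the backdoor criterion.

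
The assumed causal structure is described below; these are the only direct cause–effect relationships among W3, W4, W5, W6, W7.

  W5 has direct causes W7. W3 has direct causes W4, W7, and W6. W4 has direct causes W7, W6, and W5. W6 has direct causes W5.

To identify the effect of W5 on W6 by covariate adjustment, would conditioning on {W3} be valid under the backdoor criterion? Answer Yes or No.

Backdoor paths from W5 to W6 (paths whose first edge points into W5):
  P1: W5 <- W7 -> W4 <- W6
  P2: W5 <- W7 -> W4 -> W3 <- W6
  P3: W5 <- W7 -> W3 <- W6
  P4: W5 <- W7 -> W3 <- W4 <- W6
Condition 1 (no descendant of W5 in the set): FAILS — W3 is a descendant of W5.
Condition 2 (every backdoor path blocked by {W3}):
  P1: open — collider(s) W4 are conditioned on (or have a conditioned descendant) and no non-collider on the path is in the set.
  P2: open — collider(s) W3 are conditioned on (or have a conditioned descendant) and no non-collider on the path is in the set.
  P3: open — collider(s) W3 are conditioned on (or have a conditioned descendant) and no non-collider on the path is in the set.
  P4: open — collider(s) W3 are conditioned on (or have a conditioned descendant) and no non-collider on the path is in the set.
{W3} does not satisfy the backdoor criterion.

No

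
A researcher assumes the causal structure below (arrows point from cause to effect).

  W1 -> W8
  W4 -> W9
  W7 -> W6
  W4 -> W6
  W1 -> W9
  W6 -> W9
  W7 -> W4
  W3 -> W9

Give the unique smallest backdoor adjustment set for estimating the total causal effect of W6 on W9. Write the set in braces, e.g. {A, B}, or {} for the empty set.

Variables eligible for adjustment (non-descendants of W6, excluding W6 and W9): {W1, W3, W4, W7, W8}.
Backdoor paths from W6 to W9:
  P1: W6 <- W7 -> W4 -> W9
  P2: W6 <- W4 -> W9
The empty set is not sufficient: P1 (W6 <- W7 -> W4 -> W9) has no collider blocking it and no conditioned non-collider, so it is open.
Try {W4}:
  P1: blocked at chain node W4 ∈ conditioning set.
  P2: blocked at fork node W4 ∈ conditioning set.
{W4} contains no descendant of W6 and blocks every backdoor path.
No other singleton works — e.g. {W7} leaves P2 open — so {W4} is the unique smallest valid adjustment set.

{W4}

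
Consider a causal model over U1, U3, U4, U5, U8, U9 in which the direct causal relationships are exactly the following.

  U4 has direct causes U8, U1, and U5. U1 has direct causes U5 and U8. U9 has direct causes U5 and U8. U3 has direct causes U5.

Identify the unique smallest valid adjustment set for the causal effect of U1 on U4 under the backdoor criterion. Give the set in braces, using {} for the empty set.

{U5, U8}

Variables eligible for adjustment (non-descendants of U1, excluding U1 and U4): {U3, U5, U8, U9}.
Backdoor paths from U1 to U4:
  P1: U1 <- U5 -> U9 <- U8 -> U4
  P2: U1 <- U5 -> U4
  P3: U1 <- U8 -> U9 <- U5 -> U4
  P4: U1 <- U8 -> U4
The empty set is not sufficient: P2 (U1 <- U5 -> U4) has no collider blocking it and no conditioned non-collider, so it is open.
Try {U5, U8}:
  P1: blocked at fork node U5 ∈ conditioning set.
  P2: blocked at fork node U5 ∈ conditioning set.
  P3: blocked at fork node U8 ∈ conditioning set.
  P4: blocked at fork node U8 ∈ conditioning set.
{U5, U8} contains no descendant of U1 and blocks every backdoor path.
Every element of {U5, U8} is needed (dropping U5 leaves P2 open; dropping U8 leaves P4 open), so no proper subset is valid.
Among all size-2 subsets of the eligible variables, only {U5, U8} blocks every backdoor path, so it is the unique smallest valid adjustment set.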